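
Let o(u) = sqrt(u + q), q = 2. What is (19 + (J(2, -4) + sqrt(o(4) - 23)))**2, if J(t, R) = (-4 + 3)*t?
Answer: (17 + I*sqrt(23 - sqrt(6)))**2 ≈ 268.45 + 154.13*I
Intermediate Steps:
o(u) = sqrt(2 + u) (o(u) = sqrt(u + 2) = sqrt(2 + u))
J(t, R) = -t
(19 + (J(2, -4) + sqrt(o(4) - 23)))**2 = (19 + (-1*2 + sqrt(sqrt(2 + 4) - 23)))**2 = (19 + (-2 + sqrt(sqrt(6) - 23)))**2 = (19 + (-2 + sqrt(-23 + sqrt(6))))**2 = (17 + sqrt(-23 + sqrt(6)))**2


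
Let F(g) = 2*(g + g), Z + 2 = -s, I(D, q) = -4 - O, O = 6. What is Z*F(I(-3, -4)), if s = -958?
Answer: -38240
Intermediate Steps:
I(D, q) = -10 (I(D, q) = -4 - 1*6 = -4 - 6 = -10)
Z = 956 (Z = -2 - 1*(-958) = -2 + 958 = 956)
F(g) = 4*g (F(g) = 2*(2*g) = 4*g)
Z*F(I(-3, -4)) = 956*(4*(-10)) = 956*(-40) = -38240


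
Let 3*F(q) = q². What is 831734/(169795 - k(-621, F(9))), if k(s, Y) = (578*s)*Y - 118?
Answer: 831734/9861239 ≈ 0.084344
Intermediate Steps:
F(q) = q²/3
k(s, Y) = -118 + 578*Y*s (k(s, Y) = 578*Y*s - 118 = -118 + 578*Y*s)
831734/(169795 - k(-621, F(9))) = 831734/(169795 - (-118 + 578*((⅓)*9²)*(-621))) = 831734/(169795 - (-118 + 578*((⅓)*81)*(-621))) = 831734/(169795 - (-118 + 578*27*(-621))) = 831734/(169795 - (-118 - 9691326)) = 831734/(169795 - 1*(-9691444)) = 831734/(169795 + 9691444) = 831734/9861239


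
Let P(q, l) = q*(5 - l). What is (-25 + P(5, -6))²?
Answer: 900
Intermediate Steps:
(-25 + P(5, -6))² = (-25 + 5*(5 - 1*(-6)))² = (-25 + 5*(5 + 6))² = (-25 + 5*11)² = (-25 + 55)² = 30² = 900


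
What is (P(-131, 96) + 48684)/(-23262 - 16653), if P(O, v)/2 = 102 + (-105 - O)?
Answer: -9788/7983 ≈ -1.2261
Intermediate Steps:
P(O, v) = -6 - 2*O (P(O, v) = 2*(102 + (-105 - O)) = 2*(-3 - O) = -6 - 2*O)
(P(-131, 96) + 48684)/(-23262 - 16653) = ((-6 - 2*(-131)) + 48684)/(-23262 - 16653) = ((-6 + 262) + 48684)/(-39915) = (256 + 48684)*(-1/39915) = 48940*(-1/39915) = -9788/7983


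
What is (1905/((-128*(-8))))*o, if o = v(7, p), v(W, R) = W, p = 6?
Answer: 13335/1024 ≈ 13.022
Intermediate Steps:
o = 7
(1905/((-128*(-8))))*o = (1905/((-128*(-8))))*7 = (1905/1024)*7 = 13335/1024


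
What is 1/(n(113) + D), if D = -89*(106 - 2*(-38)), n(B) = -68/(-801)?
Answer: -801/12974530 ≈ -6.1736e-5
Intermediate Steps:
n(B) = 68/801 (n(B) = -68*(-1/801) = 68/801)
D = -16198 (D = -89*(106 + 76) = -89*182 = -16198)
1/(n(113) + D) = 1/(68/801 - 16198) = 1/(-12974530/801) = -801/12974530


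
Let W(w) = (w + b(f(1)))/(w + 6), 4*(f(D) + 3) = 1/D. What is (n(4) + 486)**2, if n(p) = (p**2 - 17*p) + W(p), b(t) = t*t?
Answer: 193905625/1024 ≈ 1.8936e+5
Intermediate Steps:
f(D) = -3 + 1/(4*D)
b(t) = t**2
W(w) = (121/16 + w)/(6 + w) (W(w) = (w + (-3 + (1/4)/1)**2)/(w + 6) = (w + (-3 + (1/4)*1)**2)/(6 + w) = (w + (-3 + 1/4)**2)/(6 + w) = (w + (-11/4)**2)/(6 + w) = (w + 121/16)/(6 + w) = (121/16 + w)/(6 + w))
n(p) = p**2 - 17*p + (121/16 + p)/(6 + p) (n(p) = (p**2 - 17*p) + (121/16 + p)/(6 + p) = p**2 - 17*p + (121/16 + p)/(6 + p))
(n(4) + 486)**2 = ((121/16 + 4 + 4*(-17 + 4)*(6 + 4))/(6 + 4) + 486)**2 = ((121/16 + 4 + 4*(-13)*10)/10 + 486)**2 = ((121/16 + 4 - 520)/10 + 486)**2 = ((1/10)*(-8135/16) + 486)**2 = (-1627/32 + 486)**2 = (13925/32)**2 = 193905625/1024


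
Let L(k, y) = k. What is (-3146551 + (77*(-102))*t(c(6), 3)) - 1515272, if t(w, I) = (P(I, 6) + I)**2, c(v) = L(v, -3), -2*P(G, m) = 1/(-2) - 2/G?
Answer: -114304093/24 ≈ -4.7627e+6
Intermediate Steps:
P(G, m) = 1/4 + 1/G (P(G, m) = -(1/(-2) - 2/G)/2 = -(1*(-1/2) - 2/G)/2 = -(-1/2 - 2/G)/2 = 1/4 + 1/G)
c(v) = v
t(w, I) = (I + (4 + I)/(4*I))**2 (t(w, I) = ((4 + I)/(4*I) + I)**2 = (I + (4 + I)/(4*I))**2)
(-3146551 + (77*(-102))*t(c(6), 3)) - 1515272 = (-3146551 + (77*(-102))*((1/16)*(4 + 3 + 4*3**2)**2/3**2)) - 1515272 = (-3146551 - 3927*(4 + 3 + 4*9)**2/(8*9)) - 1515272 = (-3146551 - 3927*(4 + 3 + 36)**2/(8*9)) - 1515272 = (-3146551 - 3927*43**2/(8*9)) - 1515272 = (-3146551 - 3927*1849/(8*9)) - 1515272 = (-3146551 - 7854*1849/144) - 1515272 = (-3146551 - 2420341/24) - 1515272 = -77937565/24 - 1515272 = -114304093/24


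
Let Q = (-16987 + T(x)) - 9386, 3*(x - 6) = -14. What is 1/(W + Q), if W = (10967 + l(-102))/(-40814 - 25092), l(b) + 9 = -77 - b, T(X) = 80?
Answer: -65906/1732877441 ≈ -3.8033e-5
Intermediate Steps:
x = 4/3 (x = 6 + (⅓)*(-14) = 6 - 14/3 = 4/3 ≈ 1.3333)
l(b) = -86 - b (l(b) = -9 + (-77 - b) = -86 - b)
Q = -26293 (Q = (-16987 + 80) - 9386 = -16907 - 9386 = -26293)
W = -10983/65906 (W = (10967 + (-86 - 1*(-102)))/(-40814 - 25092) = (10967 + (-86 + 102))/(-65906) = (10967 + 16)*(-1/65906) = 10983*(-1/65906) = -10983/65906 ≈ -0.16665)
1/(W + Q) = 1/(-10983/65906 - 26293) = 1/(-1732877441/65906) = -65906/1732877441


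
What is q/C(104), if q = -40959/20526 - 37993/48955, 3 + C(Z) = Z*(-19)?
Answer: 928330721/662866267690 ≈ 0.0014005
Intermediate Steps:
C(Z) = -3 - 19*Z (C(Z) = -3 + Z*(-19) = -3 - 19*Z)
q = -928330721/334950110 (q = -40959*1/20526 - 37993*1/48955 = -13653/6842 - 37993/48955 = -928330721/334950110 ≈ -2.7715)
q/C(104) = -928330721/(334950110*(-3 - 19*104)) = -928330721/(334950110*(-3 - 1976)) = -928330721/334950110/(-1979) = -928330721/334950110*(-1/1979) = 928330721/662866267690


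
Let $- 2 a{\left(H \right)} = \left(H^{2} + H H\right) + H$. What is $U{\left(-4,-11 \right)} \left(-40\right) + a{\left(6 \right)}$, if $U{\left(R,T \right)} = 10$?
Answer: $-439$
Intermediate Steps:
$a{\left(H \right)} = - H^{2} - \frac{H}{2}$ ($a{\left(H \right)} = - \frac{\left(H^{2} + H H\right) + H}{2} = - \frac{\left(H^{2} + H^{2}\right) + H}{2} = - \frac{2 H^{2} + H}{2} = - \frac{H + 2 H^{2}}{2} = - H^{2} - \frac{H}{2}$)
$U{\left(-4,-11 \right)} \left(-40\right) + a{\left(6 \right)} = 10 \left(-40\right) - 6 \left(\frac{1}{2} + 6\right) = -400 - 6 \cdot \frac{13}{2} = -400 - 39 = -439$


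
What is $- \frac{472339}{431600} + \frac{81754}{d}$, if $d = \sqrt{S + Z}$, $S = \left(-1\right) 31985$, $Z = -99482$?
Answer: $- \frac{472339}{431600} - \frac{81754 i \sqrt{2683}}{18781} \approx -1.0944 - 225.48 i$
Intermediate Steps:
$S = -31985$
$d = 7 i \sqrt{2683}$ ($d = \sqrt{-31985 - 99482} = \sqrt{-131467} = 7 i \sqrt{2683} \approx 362.58 i$)
$- \frac{472339}{431600} + \frac{81754}{d} = - \frac{472339}{431600} + \frac{81754}{7 i \sqrt{2683}} = \left(-472339\right) \frac{1}{431600} + 81754 \left(- \frac{i \sqrt{2683}}{18781}\right) = - \frac{472339}{431600} - \frac{81754 i \sqrt{2683}}{18781}$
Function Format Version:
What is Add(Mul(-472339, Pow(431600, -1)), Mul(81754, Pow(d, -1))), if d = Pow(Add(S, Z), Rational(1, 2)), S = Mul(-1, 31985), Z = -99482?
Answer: Add(Rational(-472339, 431600), Mul(Rational(-81754, 18781), I, Pow(2683, Rational(1, 2)))) ≈ Add(-1.0944, Mul(-225.48, I))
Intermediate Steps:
S = -31985
d = Mul(7, I, Pow(2683, Rational(1, 2))) (d = Pow(Add(-31985, -99482), Rational(1, 2)) = Pow(-131467, Rational(1, 2)) = Mul(7, I, Pow(2683, Rational(1, 2))) ≈ Mul(362.58, I))
Add(Mul(-472339, Pow(431600, -1)), Mul(81754, Pow(d, -1))) = Add(Mul(-472339, Pow(431600, -1)), Mul(81754, Pow(Mul(7, I, Pow(2683, Rational(1, 2))), -1))) = Add(Mul(-472339, Rational(1, 431600)), Mul(81754, Mul(Rational(-1, 18781), I, Pow(2683, Rational(1, 2))))) = Add(Rational(-472339, 431600), Mul(Rational(-81754, 18781), I, Pow(2683, Rational(1, 2))))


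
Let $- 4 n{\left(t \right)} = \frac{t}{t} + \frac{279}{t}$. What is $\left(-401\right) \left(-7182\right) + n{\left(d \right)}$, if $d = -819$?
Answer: $\frac{262078347}{91} \approx 2.88 \cdot 10^{6}$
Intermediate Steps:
$n{\left(t \right)} = - \frac{1}{4} - \frac{279}{4 t}$ ($n{\left(t \right)} = - \frac{\frac{t}{t} + \frac{279}{t}}{4} = - \frac{1 + \frac{279}{t}}{4} = - \frac{1}{4} - \frac{279}{4 t}$)
$\left(-401\right) \left(-7182\right) + n{\left(d \right)} = \left(-401\right) \left(-7182\right) + \frac{-279 - -819}{4 \left(-819\right)} = 2879982 + \frac{1}{4} \left(- \frac{1}{819}\right) \left(-279 + 819\right) = 2879982 + \frac{1}{4} \left(- \frac{1}{819}\right) 540 = 2879982 - \frac{15}{91} = \frac{262078347}{91}$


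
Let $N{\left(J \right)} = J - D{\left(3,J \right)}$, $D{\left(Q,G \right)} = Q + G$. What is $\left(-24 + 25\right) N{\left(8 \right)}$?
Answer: $-3$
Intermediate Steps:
$D{\left(Q,G \right)} = G + Q$
$N{\left(J \right)} = -3$ ($N{\left(J \right)} = J - \left(J + 3\right) = J - \left(3 + J\right) = -3$)
$\left(-24 + 25\right) N{\left(8 \right)} = \left(-24 + 25\right) \left(-3\right) = 1 \left(-3\right) = -3$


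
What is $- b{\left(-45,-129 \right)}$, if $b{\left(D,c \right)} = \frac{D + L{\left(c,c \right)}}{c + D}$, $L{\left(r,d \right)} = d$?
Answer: $-1$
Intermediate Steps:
$b{\left(D,c \right)} = 1$ ($b{\left(D,c \right)} = \frac{D + c}{c + D} = \frac{D + c}{D + c} = 1$)
$- b{\left(-45,-129 \right)} = \left(-1\right) 1 = -1$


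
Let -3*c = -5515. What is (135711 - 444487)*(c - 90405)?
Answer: 82041783200/3 ≈ 2.7347e+10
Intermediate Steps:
c = 5515/3 (c = -⅓*(-5515) = 5515/3 ≈ 1838.3)
(135711 - 444487)*(c - 90405) = (135711 - 444487)*(5515/3 - 90405) = -308776*(-265700/3) = 82041783200/3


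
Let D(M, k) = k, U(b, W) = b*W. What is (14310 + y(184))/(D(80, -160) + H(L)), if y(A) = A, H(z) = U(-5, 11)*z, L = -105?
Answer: 14494/5615 ≈ 2.5813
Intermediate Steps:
U(b, W) = W*b
H(z) = -55*z (H(z) = (11*(-5))*z = -55*z)
(14310 + y(184))/(D(80, -160) + H(L)) = (14310 + 184)/(-160 - 55*(-105)) = 14494/(-160 + 5775) = 14494/5615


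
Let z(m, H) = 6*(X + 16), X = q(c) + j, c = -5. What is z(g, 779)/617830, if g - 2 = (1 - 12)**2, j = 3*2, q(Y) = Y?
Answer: 51/308915 ≈ 0.00016509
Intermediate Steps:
j = 6
X = 1 (X = -5 + 6 = 1)
g = 123 (g = 2 + (1 - 12)**2 = 2 + (-11)**2 = 2 + 121 = 123)
z(m, H) = 102 (z(m, H) = 6*(1 + 16) = 6*17 = 102)
z(g, 779)/617830 = 102/617830 = 102*(1/617830) = 51/308915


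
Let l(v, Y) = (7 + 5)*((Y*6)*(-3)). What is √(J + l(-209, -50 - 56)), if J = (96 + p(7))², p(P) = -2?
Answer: 2*√7933 ≈ 178.13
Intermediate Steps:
l(v, Y) = -216*Y (l(v, Y) = 12*((6*Y)*(-3)) = 12*(-18*Y) = -216*Y)
J = 8836 (J = (96 - 2)² = 94² = 8836)
√(J + l(-209, -50 - 56)) = √(8836 - 216*(-50 - 56)) = √(8836 - 216*(-106)) = √(8836 + 22896) = √31732 = 2*√7933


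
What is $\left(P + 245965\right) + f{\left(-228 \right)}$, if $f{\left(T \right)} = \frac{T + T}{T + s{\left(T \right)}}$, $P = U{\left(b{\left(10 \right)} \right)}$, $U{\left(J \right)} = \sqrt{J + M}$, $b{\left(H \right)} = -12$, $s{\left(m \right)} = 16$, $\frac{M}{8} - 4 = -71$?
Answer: $\frac{13036259}{53} + 2 i \sqrt{137} \approx 2.4597 \cdot 10^{5} + 23.409 i$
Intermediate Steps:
$M = -536$ ($M = 32 + 8 \left(-71\right) = 32 - 568 = -536$)
$U{\left(J \right)} = \sqrt{-536 + J}$ ($U{\left(J \right)} = \sqrt{J - 536} = \sqrt{-536 + J}$)
$P = 2 i \sqrt{137}$ ($P = \sqrt{-536 - 12} = \sqrt{-548} = 2 i \sqrt{137} \approx 23.409 i$)
$f{\left(T \right)} = \frac{2 T}{16 + T}$ ($f{\left(T \right)} = \frac{T + T}{T + 16} = \frac{2 T}{16 + T}$)
$\left(P + 245965\right) + f{\left(-228 \right)} = \left(2 i \sqrt{137} + 245965\right) + 2 \left(-228\right) \frac{1}{16 - 228} = \left(245965 + 2 i \sqrt{137}\right) + 2 \left(-228\right) \frac{1}{-212} = \left(245965 + 2 i \sqrt{137}\right) + 2 \left(-228\right) \left(- \frac{1}{212}\right) = \left(245965 + 2 i \sqrt{137}\right) + \frac{114}{53} = \frac{13036259}{53} + 2 i \sqrt{137}$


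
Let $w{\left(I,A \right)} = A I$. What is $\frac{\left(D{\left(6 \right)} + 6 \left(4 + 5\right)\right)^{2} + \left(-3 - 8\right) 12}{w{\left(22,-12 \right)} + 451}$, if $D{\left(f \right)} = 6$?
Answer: $\frac{204}{11} \approx 18.545$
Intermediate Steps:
$\frac{\left(D{\left(6 \right)} + 6 \left(4 + 5\right)\right)^{2} + \left(-3 - 8\right) 12}{w{\left(22,-12 \right)} + 451} = \frac{\left(6 + 6 \left(4 + 5\right)\right)^{2} + \left(-3 - 8\right) 12}{\left(-12\right) 22 + 451} = \frac{\left(6 + 6 \cdot 9\right)^{2} - 132}{-264 + 451} = \frac{\left(6 + 54\right)^{2} - 132}{187} = \left(60^{2} - 132\right) \frac{1}{187} = \left(3600 - 132\right) \frac{1}{187} = 3468 \cdot \frac{1}{187} = \frac{204}{11}$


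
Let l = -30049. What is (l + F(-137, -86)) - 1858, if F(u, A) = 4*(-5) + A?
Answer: -32013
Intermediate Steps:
F(u, A) = -20 + A
(l + F(-137, -86)) - 1858 = (-30049 + (-20 - 86)) - 1858 = (-30049 - 106) - 1858 = -30155 - 1858 = -32013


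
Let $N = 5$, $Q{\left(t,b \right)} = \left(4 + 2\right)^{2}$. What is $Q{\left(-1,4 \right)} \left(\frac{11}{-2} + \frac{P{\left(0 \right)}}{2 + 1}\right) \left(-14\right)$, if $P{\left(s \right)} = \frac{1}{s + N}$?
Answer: $\frac{13692}{5} \approx 2738.4$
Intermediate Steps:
$Q{\left(t,b \right)} = 36$ ($Q{\left(t,b \right)} = 6^{2} = 36$)
$P{\left(s \right)} = \frac{1}{5 + s}$ ($P{\left(s \right)} = \frac{1}{s + 5} = \frac{1}{5 + s}$)
$Q{\left(-1,4 \right)} \left(\frac{11}{-2} + \frac{P{\left(0 \right)}}{2 + 1}\right) \left(-14\right) = 36 \left(\frac{11}{-2} + \frac{1}{\left(5 + 0\right) \left(2 + 1\right)}\right) \left(-14\right) = 36 \left(11 \left(- \frac{1}{2}\right) + \frac{1}{5 \cdot 3}\right) \left(-14\right) = 36 \left(- \frac{11}{2} + \frac{1}{5} \cdot \frac{1}{3}\right) \left(-14\right) = 36 \left(- \frac{11}{2} + \frac{1}{15}\right) \left(-14\right) = 36 \left(- \frac{163}{30}\right) \left(-14\right) = \left(- \frac{978}{5}\right) \left(-14\right) = \frac{13692}{5}$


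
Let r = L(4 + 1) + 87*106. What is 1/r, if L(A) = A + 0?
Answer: 1/9227 ≈ 0.00010838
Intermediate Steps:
L(A) = A
r = 9227 (r = (4 + 1) + 87*106 = 5 + 9222 = 9227)
1/r = 1/9227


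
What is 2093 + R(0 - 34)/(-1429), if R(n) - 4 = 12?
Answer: 2990881/1429 ≈ 2093.0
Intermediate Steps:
R(n) = 16 (R(n) = 4 + 12 = 16)
2093 + R(0 - 34)/(-1429) = 2093 + 16/(-1429) = 2093 + 16*(-1/1429) = 2093 - 16/1429 = 2990881/1429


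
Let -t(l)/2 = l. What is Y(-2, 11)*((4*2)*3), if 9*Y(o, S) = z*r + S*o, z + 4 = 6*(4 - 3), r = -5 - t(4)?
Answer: -128/3 ≈ -42.667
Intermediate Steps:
t(l) = -2*l
r = 3 (r = -5 - (-2)*4 = -5 - 1*(-8) = -5 + 8 = 3)
z = 2 (z = -4 + 6*(4 - 3) = -4 + 6*1 = -4 + 6 = 2)
Y(o, S) = 2/3 + S*o/9 (Y(o, S) = (2*3 + S*o)/9 = (6 + S*o)/9 = 2/3 + S*o/9)
Y(-2, 11)*((4*2)*3) = (2/3 + (1/9)*11*(-2))*((4*2)*3) = (2/3 - 22/9)*(8*3) = -16/9*24 = -128/3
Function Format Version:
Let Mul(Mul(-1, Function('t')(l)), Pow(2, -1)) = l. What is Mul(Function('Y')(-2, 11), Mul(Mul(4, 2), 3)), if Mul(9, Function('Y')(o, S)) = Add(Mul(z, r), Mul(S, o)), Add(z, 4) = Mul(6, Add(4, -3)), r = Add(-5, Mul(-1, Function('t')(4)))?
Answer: Rational(-128, 3) ≈ -42.667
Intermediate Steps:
Function('t')(l) = Mul(-2, l)
r = 3 (r = Add(-5, Mul(-1, Mul(-2, 4))) = Add(-5, Mul(-1, -8)) = Add(-5, 8) = 3)
z = 2 (z = Add(-4, Mul(6, Add(4, -3))) = Add(-4, Mul(6, 1)) = Add(-4, 6) = 2)
Function('Y')(o, S) = Add(Rational(2, 3), Mul(Rational(1, 9), S, o)) (Function('Y')(o, S) = Mul(Rational(1, 9), Add(Mul(2, 3), Mul(S, o))) = Mul(Rational(1, 9), Add(6, Mul(S, o))) = Add(Rational(2, 3), Mul(Rational(1, 9), S, o)))
Mul(Function('Y')(-2, 11), Mul(Mul(4, 2), 3)) = Mul(Add(Rational(2, 3), Mul(Rational(1, 9), 11, -2)), Mul(Mul(4, 2), 3)) = Mul(Add(Rational(2, 3), Rational(-22, 9)), Mul(8, 3)) = Mul(Rational(-16, 9), 24) = Rational(-128, 3)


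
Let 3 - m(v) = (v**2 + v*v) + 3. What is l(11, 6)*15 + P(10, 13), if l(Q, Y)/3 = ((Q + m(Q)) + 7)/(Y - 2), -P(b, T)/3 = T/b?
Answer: -25239/10 ≈ -2523.9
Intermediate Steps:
P(b, T) = -3*T/b
m(v) = -2*v**2 (m(v) = 3 - ((v**2 + v*v) + 3) = 3 - ((v**2 + v**2) + 3) = 3 - (2*v**2 + 3) = 3 - (3 + 2*v**2) = 3 + (-3 - 2*v**2) = -2*v**2)
l(Q, Y) = 3*(7 + Q - 2*Q**2)/(-2 + Y) (l(Q, Y) = 3*(((Q - 2*Q**2) + 7)/(Y - 2)) = 3*((7 + Q - 2*Q**2)/(-2 + Y)) = 3*(7 + Q - 2*Q**2)/(-2 + Y))
l(11, 6)*15 + P(10, 13) = (3*(7 + 11 - 2*11**2)/(-2 + 6))*15 - 3*13/10 = (3*(7 + 11 - 2*121)/4)*15 - 3*13*1/10 = (3*(1/4)*(7 + 11 - 242))*15 - 39/10 = (3*(1/4)*(-224))*15 - 39/10 = -168*15 - 39/10 = -2520 - 39/10 = -25239/10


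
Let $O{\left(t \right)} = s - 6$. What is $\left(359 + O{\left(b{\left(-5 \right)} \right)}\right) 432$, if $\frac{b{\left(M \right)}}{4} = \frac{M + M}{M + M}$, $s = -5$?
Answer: $150336$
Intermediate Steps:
$b{\left(M \right)} = 4$ ($b{\left(M \right)} = 4 \frac{M + M}{M + M} = 4 \frac{2 M}{2 M} = 4 \cdot 2 M \frac{1}{2 M} = 4 \cdot 1 = 4$)
$O{\left(t \right)} = -11$ ($O{\left(t \right)} = -5 - 6 = -11$)
$\left(359 + O{\left(b{\left(-5 \right)} \right)}\right) 432 = \left(359 - 11\right) 432 = 348 \cdot 432 = 150336$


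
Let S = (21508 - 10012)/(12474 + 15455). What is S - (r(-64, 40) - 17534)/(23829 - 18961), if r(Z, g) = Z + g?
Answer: 273169955/67979186 ≈ 4.0184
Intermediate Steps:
S = 11496/27929 ≈ 0.41162
S - (r(-64, 40) - 17534)/(23829 - 18961) = 11496/27929 - ((-64 + 40) - 17534)/(23829 - 18961) = 11496/27929 - (-24 - 17534)/4868 = 11496/27929 - (-17558)/4868 = 11496/27929 - 1*(-8779/2434) = 11496/27929 + 8779/2434 = 273169955/67979186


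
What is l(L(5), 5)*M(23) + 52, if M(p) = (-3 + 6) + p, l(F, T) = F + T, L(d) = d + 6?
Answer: 468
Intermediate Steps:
L(d) = 6 + d
M(p) = 3 + p
l(L(5), 5)*M(23) + 52 = ((6 + 5) + 5)*(3 + 23) + 52 = (11 + 5)*26 + 52 = 16*26 + 52 = 416 + 52 = 468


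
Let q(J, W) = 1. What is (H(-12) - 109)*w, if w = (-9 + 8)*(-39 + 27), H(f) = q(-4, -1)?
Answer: -1296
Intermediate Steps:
H(f) = 1
w = 12 (w = -1*(-12) = 12)
(H(-12) - 109)*w = (1 - 109)*12 = -108*12 = -1296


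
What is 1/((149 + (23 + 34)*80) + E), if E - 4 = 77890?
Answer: 1/82603 ≈ 1.2106e-5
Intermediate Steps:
E = 77894 (E = 4 + 77890 = 77894)
1/((149 + (23 + 34)*80) + E) = 1/((149 + (23 + 34)*80) + 77894) = 1/((149 + 57*80) + 77894) = 1/((149 + 4560) + 77894) = 1/(4709 + 77894) = 1/82603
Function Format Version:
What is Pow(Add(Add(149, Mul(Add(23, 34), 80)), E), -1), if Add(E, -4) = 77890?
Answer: Rational(1, 82603) ≈ 1.2106e-5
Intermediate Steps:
E = 77894 (E = Add(4, 77890) = 77894)
Pow(Add(Add(149, Mul(Add(23, 34), 80)), E), -1) = Pow(Add(Add(149, Mul(Add(23, 34), 80)), 77894), -1) = Pow(Add(Add(149, Mul(57, 80)), 77894), -1) = Pow(Add(Add(149, 4560), 77894), -1) = Pow(Add(4709, 77894), -1) = Pow(82603, -1) = Rational(1, 82603)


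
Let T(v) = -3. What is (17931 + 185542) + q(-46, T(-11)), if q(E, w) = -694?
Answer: 202779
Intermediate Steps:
(17931 + 185542) + q(-46, T(-11)) = (17931 + 185542) - 694 = 203473 - 694 = 202779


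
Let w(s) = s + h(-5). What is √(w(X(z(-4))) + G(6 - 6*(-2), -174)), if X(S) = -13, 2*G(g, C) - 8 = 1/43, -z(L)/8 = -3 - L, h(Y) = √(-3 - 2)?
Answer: √(-66478 + 7396*I*√5)/86 ≈ 0.37011 + 3.0208*I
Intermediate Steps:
h(Y) = I*√5 (h(Y) = √(-5) = I*√5)
z(L) = 24 + 8*L (z(L) = -8*(-3 - L) = 24 + 8*L)
G(g, C) = 345/86 (G(g, C) = 4 + (½)/43 = 4 + (½)*(1/43) = 4 + 1/86 = 345/86)
w(s) = s + I*√5
√(w(X(z(-4))) + G(6 - 6*(-2), -174)) = √((-13 + I*√5) + 345/86) = √(-773/86 + I*√5)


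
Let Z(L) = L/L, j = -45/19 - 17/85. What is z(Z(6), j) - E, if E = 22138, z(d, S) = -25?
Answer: -22163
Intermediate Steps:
j = -244/95 (j = -45*1/19 - 17*1/85 = -45/19 - ⅕ = -244/95 ≈ -2.5684)
Z(L) = 1
z(Z(6), j) - E = -25 - 1*22138 = -25 - 22138 = -22163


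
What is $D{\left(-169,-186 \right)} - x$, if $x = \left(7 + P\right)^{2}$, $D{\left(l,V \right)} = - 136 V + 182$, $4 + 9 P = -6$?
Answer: $\frac{2060909}{81} \approx 25443.0$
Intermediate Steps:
$P = - \frac{10}{9}$ ($P = - \frac{4}{9} + \frac{1}{9} \left(-6\right) = - \frac{4}{9} - \frac{2}{3} = - \frac{10}{9} \approx -1.1111$)
$D{\left(l,V \right)} = 182 - 136 V$
$x = \frac{2809}{81}$ ($x = \left(7 - \frac{10}{9}\right)^{2} = \left(\frac{53}{9}\right)^{2} = \frac{2809}{81} \approx 34.679$)
$D{\left(-169,-186 \right)} - x = \left(182 - -25296\right) - \frac{2809}{81} = \left(182 + 25296\right) - \frac{2809}{81} = 25478 - \frac{2809}{81} = \frac{2060909}{81}$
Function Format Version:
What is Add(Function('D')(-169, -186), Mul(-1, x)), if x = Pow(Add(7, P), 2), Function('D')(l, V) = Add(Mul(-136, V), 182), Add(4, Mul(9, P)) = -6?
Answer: Rational(2060909, 81) ≈ 25443.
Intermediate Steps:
P = Rational(-10, 9) (P = Add(Rational(-4, 9), Mul(Rational(1, 9), -6)) = Add(Rational(-4, 9), Rational(-2, 3)) = Rational(-10, 9) ≈ -1.1111)
Function('D')(l, V) = Add(182, Mul(-136, V))
x = Rational(2809, 81) (x = Pow(Add(7, Rational(-10, 9)), 2) = Pow(Rational(53, 9), 2) = Rational(2809, 81) ≈ 34.679)
Add(Function('D')(-169, -186), Mul(-1, x)) = Add(Add(182, Mul(-136, -186)), Mul(-1, Rational(2809, 81))) = Add(Add(182, 25296), Rational(-2809, 81)) = Add(25478, Rational(-2809, 81)) = Rational(2060909, 81)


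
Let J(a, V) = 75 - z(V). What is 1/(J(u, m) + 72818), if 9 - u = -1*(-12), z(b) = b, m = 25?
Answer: 1/72868 ≈ 1.3723e-5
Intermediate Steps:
u = -3 (u = 9 - (-1)*(-12) = 9 - 1*12 = 9 - 12 = -3)
J(a, V) = 75 - V
1/(J(u, m) + 72818) = 1/((75 - 1*25) + 72818) = 1/((75 - 25) + 72818) = 1/(50 + 72818) = 1/72868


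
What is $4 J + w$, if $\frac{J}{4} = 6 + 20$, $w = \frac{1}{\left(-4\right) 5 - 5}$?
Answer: $\frac{10399}{25} \approx 415.96$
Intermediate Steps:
$w = - \frac{1}{25}$ ($w = \frac{1}{-20 - 5} = \frac{1}{-25} = - \frac{1}{25} \approx -0.04$)
$J = 104$ ($J = 4 \left(6 + 20\right) = 4 \cdot 26 = 104$)
$4 J + w = 4 \cdot 104 - \frac{1}{25} = 416 - \frac{1}{25} = \frac{10399}{25}$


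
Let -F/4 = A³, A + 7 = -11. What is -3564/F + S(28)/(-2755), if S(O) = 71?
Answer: -35417/198360 ≈ -0.17855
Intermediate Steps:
A = -18 (A = -7 - 11 = -18)
F = 23328 (F = -4*(-18)³ = -4*(-5832) = 23328)
-3564/F + S(28)/(-2755) = -3564/23328 + 71/(-2755) = -3564*1/23328 + 71*(-1/2755) = -11/72 - 71/2755 = -35417/198360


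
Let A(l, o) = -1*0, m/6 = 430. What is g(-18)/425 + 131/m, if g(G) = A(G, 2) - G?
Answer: 20423/219300 ≈ 0.093128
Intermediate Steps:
m = 2580 (m = 6*430 = 2580)
A(l, o) = 0
g(G) = -G (g(G) = 0 - G = -G)
g(-18)/425 + 131/m = -1*(-18)/425 + 131/2580 = 18*(1/425) + 131*(1/2580) = 18/425 + 131/2580 = 20423/219300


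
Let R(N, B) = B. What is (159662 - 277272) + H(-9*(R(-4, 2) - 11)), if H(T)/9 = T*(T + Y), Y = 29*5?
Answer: 47144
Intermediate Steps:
Y = 145
H(T) = 9*T*(145 + T) (H(T) = 9*(T*(T + 145)) = 9*(T*(145 + T)) = 9*T*(145 + T))
(159662 - 277272) + H(-9*(R(-4, 2) - 11)) = (159662 - 277272) + 9*(-9*(2 - 11))*(145 - 9*(2 - 11)) = -117610 + 9*(-9*(-9))*(145 - 9*(-9)) = -117610 + 9*81*(145 + 81) = -117610 + 9*81*226 = -117610 + 164754 = 47144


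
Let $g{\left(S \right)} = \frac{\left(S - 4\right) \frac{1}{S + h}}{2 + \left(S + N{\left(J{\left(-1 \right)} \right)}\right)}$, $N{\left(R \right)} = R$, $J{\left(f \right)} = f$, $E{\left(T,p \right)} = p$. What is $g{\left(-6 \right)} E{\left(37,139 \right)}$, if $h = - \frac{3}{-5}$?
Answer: $- \frac{1390}{27} \approx -51.482$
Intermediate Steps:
$h = \frac{3}{5}$ ($h = \left(-3\right) \left(- \frac{1}{5}\right) = \frac{3}{5} \approx 0.6$)
$g{\left(S \right)} = \frac{-4 + S}{\left(1 + S\right) \left(\frac{3}{5} + S\right)}$ ($g{\left(S \right)} = \frac{\left(S - 4\right) \frac{1}{S + \frac{3}{5}}}{2 + \left(S - 1\right)} = \frac{\left(-4 + S\right) \frac{1}{\frac{3}{5} + S}}{2 + \left(-1 + S\right)} = \frac{\frac{1}{\frac{3}{5} + S} \left(-4 + S\right)}{1 + S} = \frac{-4 + S}{\left(1 + S\right) \left(\frac{3}{5} + S\right)}$)
$g{\left(-6 \right)} E{\left(37,139 \right)} = \frac{5 \left(-4 - 6\right)}{3 + 5 \left(-6\right)^{2} + 8 \left(-6\right)} 139 = 5 \frac{1}{3 + 5 \cdot 36 - 48} \left(-10\right) 139 = 5 \frac{1}{3 + 180 - 48} \left(-10\right) 139 = 5 \cdot \frac{1}{135} \left(-10\right) 139 = \left(- \frac{10}{27}\right) 139 = - \frac{1390}{27}$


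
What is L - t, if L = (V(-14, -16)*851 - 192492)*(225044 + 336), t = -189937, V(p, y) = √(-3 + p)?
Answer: -43383657023 + 191798380*I*√17 ≈ -4.3384e+10 + 7.908e+8*I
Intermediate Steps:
L = -43383846960 + 191798380*I*√17 (L = (√(-3 - 14)*851 - 192492)*(225044 + 336) = (√(-17)*851 - 192492)*225380 = ((I*√17)*851 - 192492)*225380 = (851*I*√17 - 192492)*225380 = (-192492 + 851*I*√17)*225380 = -43383846960 + 191798380*I*√17 ≈ -4.3384e+10 + 7.908e+8*I)
L - t = (-43383846960 + 191798380*I*√17) - 1*(-189937) = (-43383846960 + 191798380*I*√17) + 189937 = -43383657023 + 191798380*I*√17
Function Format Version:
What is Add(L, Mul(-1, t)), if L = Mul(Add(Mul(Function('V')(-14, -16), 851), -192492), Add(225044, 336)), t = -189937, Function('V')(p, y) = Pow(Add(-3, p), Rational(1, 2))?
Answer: Add(-43383657023, Mul(191798380, I, Pow(17, Rational(1, 2)))) ≈ Add(-4.3384e+10, Mul(7.9080e+8, I))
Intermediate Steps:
L = Add(-43383846960, Mul(191798380, I, Pow(17, Rational(1, 2)))) (L = Mul(Add(Mul(Pow(Add(-3, -14), Rational(1, 2)), 851), -192492), Add(225044, 336)) = Mul(Add(Mul(Pow(-17, Rational(1, 2)), 851), -192492), 225380) = Mul(Add(Mul(Mul(I, Pow(17, Rational(1, 2))), 851), -192492), 225380) = Mul(Add(Mul(851, I, Pow(17, Rational(1, 2))), -192492), 225380) = Mul(Add(-192492, Mul(851, I, Pow(17, Rational(1, 2)))), 225380) = Add(-43383846960, Mul(191798380, I, Pow(17, Rational(1, 2)))) ≈ Add(-4.3384e+10, Mul(7.9080e+8, I)))
Add(L, Mul(-1, t)) = Add(Add(-43383846960, Mul(191798380, I, Pow(17, Rational(1, 2)))), Mul(-1, -189937)) = Add(Add(-43383846960, Mul(191798380, I, Pow(17, Rational(1, 2)))), 189937) = Add(-43383657023, Mul(191798380, I, Pow(17, Rational(1, 2))))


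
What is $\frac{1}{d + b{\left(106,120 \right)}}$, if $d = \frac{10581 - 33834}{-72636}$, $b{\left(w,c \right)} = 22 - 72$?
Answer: $- \frac{24212}{1202849} \approx -0.020129$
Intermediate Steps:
$b{\left(w,c \right)} = -50$ ($b{\left(w,c \right)} = 22 - 72 = -50$)
$d = \frac{7751}{24212}$ ($d = \left(-23253\right) \left(- \frac{1}{72636}\right) = \frac{7751}{24212} \approx 0.32013$)
$\frac{1}{d + b{\left(106,120 \right)}} = \frac{1}{\frac{7751}{24212} - 50} = \frac{1}{- \frac{1202849}{24212}} = - \frac{24212}{1202849}$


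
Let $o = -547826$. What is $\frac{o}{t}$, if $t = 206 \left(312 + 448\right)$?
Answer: $- \frac{273913}{78280} \approx -3.4991$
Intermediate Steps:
$t = 156560$ ($t = 206 \cdot 760 = 156560$)
$\frac{o}{t} = - \frac{547826}{156560} = \left(-547826\right) \frac{1}{156560} = - \frac{273913}{78280}$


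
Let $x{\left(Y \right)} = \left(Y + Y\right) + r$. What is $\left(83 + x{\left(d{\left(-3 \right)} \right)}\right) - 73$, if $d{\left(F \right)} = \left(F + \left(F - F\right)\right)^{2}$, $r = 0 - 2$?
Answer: $26$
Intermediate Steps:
$r = -2$ ($r = 0 - 2 = -2$)
$d{\left(F \right)} = F^{2}$ ($d{\left(F \right)} = \left(F + 0\right)^{2} = F^{2}$)
$x{\left(Y \right)} = -2 + 2 Y$ ($x{\left(Y \right)} = \left(Y + Y\right) - 2 = 2 Y - 2 = -2 + 2 Y$)
$\left(83 + x{\left(d{\left(-3 \right)} \right)}\right) - 73 = \left(83 - \left(2 - 2 \left(-3\right)^{2}\right)\right) - 73 = \left(83 + \left(-2 + 2 \cdot 9\right)\right) - 73 = \left(83 + \left(-2 + 18\right)\right) - 73 = \left(83 + 16\right) - 73 = 99 - 73 = 26$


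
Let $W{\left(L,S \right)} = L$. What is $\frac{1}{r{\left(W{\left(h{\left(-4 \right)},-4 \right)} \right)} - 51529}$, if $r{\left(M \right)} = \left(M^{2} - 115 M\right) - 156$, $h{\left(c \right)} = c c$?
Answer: $- \frac{1}{53269} \approx -1.8773 \cdot 10^{-5}$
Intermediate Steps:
$h{\left(c \right)} = c^{2}$
$r{\left(M \right)} = -156 + M^{2} - 115 M$
$\frac{1}{r{\left(W{\left(h{\left(-4 \right)},-4 \right)} \right)} - 51529} = \frac{1}{\left(-156 + \left(\left(-4\right)^{2}\right)^{2} - 115 \left(-4\right)^{2}\right) - 51529} = \frac{1}{\left(-156 + 16^{2} - 1840\right) - 51529} = \frac{1}{\left(-156 + 256 - 1840\right) - 51529} = \frac{1}{-1740 - 51529} = \frac{1}{-53269} = - \frac{1}{53269}$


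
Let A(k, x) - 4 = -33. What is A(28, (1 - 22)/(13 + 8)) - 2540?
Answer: -2569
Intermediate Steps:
A(k, x) = -29 (A(k, x) = 4 - 33 = -29)
A(28, (1 - 22)/(13 + 8)) - 2540 = -29 - 2540 = -2569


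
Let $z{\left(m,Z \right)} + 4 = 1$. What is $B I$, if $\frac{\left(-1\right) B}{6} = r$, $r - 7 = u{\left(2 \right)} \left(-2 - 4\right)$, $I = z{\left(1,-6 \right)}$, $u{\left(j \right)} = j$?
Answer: $-90$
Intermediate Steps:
$z{\left(m,Z \right)} = -3$ ($z{\left(m,Z \right)} = -4 + 1 = -3$)
$I = -3$
$r = -5$ ($r = 7 + 2 \left(-2 - 4\right) = 7 + 2 \left(-6\right) = 7 - 12 = -5$)
$B = 30$ ($B = \left(-6\right) \left(-5\right) = 30$)
$B I = 30 \left(-3\right) = -90$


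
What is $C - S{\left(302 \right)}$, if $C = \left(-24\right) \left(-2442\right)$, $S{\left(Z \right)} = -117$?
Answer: $58725$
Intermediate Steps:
$C = 58608$
$C - S{\left(302 \right)} = 58608 - -117 = 58608 + 117 = 58725$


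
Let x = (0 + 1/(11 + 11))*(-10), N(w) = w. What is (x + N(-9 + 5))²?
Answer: 2401/121 ≈ 19.843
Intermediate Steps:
x = -5/11 (x = (0 + 1/22)*(-10) = (1/22)*(-10) = -5/11 ≈ -0.45455)
(x + N(-9 + 5))² = (-5/11 + (-9 + 5))² = (-5/11 - 4)² = (-49/11)² = 2401/121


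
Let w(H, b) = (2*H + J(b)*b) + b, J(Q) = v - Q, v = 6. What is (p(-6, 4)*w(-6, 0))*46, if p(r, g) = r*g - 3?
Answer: 14904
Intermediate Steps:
J(Q) = 6 - Q
w(H, b) = b + 2*H + b*(6 - b) (w(H, b) = (2*H + (6 - b)*b) + b = (2*H + b*(6 - b)) + b = b + 2*H + b*(6 - b))
p(r, g) = -3 + g*r (p(r, g) = g*r - 3 = -3 + g*r)
(p(-6, 4)*w(-6, 0))*46 = ((-3 + 4*(-6))*(0 + 2*(-6) - 1*0*(-6 + 0)))*46 = ((-3 - 24)*(0 - 12 - 1*0*(-6)))*46 = -27*(0 - 12 + 0)*46 = -27*(-12)*46 = 324*46 = 14904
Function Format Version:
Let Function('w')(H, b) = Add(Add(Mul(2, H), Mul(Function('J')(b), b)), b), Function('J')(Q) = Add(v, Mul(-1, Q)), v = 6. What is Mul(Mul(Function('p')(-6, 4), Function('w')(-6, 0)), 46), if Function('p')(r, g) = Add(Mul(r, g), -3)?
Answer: 14904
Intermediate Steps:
Function('J')(Q) = Add(6, Mul(-1, Q))
Function('w')(H, b) = Add(b, Mul(2, H), Mul(b, Add(6, Mul(-1, b)))) (Function('w')(H, b) = Add(Add(Mul(2, H), Mul(Add(6, Mul(-1, b)), b)), b) = Add(Add(Mul(2, H), Mul(b, Add(6, Mul(-1, b)))), b) = Add(b, Mul(2, H), Mul(b, Add(6, Mul(-1, b)))))
Function('p')(r, g) = Add(-3, Mul(g, r)) (Function('p')(r, g) = Add(Mul(g, r), -3) = Add(-3, Mul(g, r)))
Mul(Mul(Function('p')(-6, 4), Function('w')(-6, 0)), 46) = Mul(Mul(Add(-3, Mul(4, -6)), Add(0, Mul(2, -6), Mul(-1, 0, Add(-6, 0)))), 46) = Mul(Mul(Add(-3, -24), Add(0, -12, Mul(-1, 0, -6))), 46) = Mul(Mul(-27, Add(0, -12, 0)), 46) = Mul(Mul(-27, -12), 46) = Mul(324, 46) = 14904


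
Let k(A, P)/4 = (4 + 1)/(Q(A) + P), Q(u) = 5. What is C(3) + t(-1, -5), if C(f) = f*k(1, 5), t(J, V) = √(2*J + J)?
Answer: 6 + I*√3 ≈ 6.0 + 1.732*I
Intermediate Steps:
k(A, P) = 20/(5 + P) (k(A, P) = 4*((4 + 1)/(5 + P)) = 4*(5/(5 + P)) = 20/(5 + P))
t(J, V) = √3*√J (t(J, V) = √(3*J) = √3*√J)
C(f) = 2*f (C(f) = f*(20/(5 + 5)) = f*(20/10) = f*(20*(⅒)) = f*2 = 2*f)
C(3) + t(-1, -5) = 2*3 + √3*√(-1) = 6 + √3*I = 6 + I*√3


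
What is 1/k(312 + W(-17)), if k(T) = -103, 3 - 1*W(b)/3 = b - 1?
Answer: -1/103 ≈ -0.0097087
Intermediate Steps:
W(b) = 12 - 3*b (W(b) = 9 - 3*(b - 1) = 9 - 3*(-1 + b) = 9 + (3 - 3*b) = 12 - 3*b)
1/k(312 + W(-17)) = 1/(-103) = -1/103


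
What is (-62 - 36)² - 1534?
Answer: 8070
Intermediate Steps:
(-62 - 36)² - 1534 = (-98)² - 1534 = 9604 - 1534 = 8070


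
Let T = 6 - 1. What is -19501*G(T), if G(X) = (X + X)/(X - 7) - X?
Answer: 195010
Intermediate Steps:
T = 5
G(X) = -X + 2*X/(-7 + X) (G(X) = (2*X)/(-7 + X) - X = 2*X/(-7 + X) - X = -X + 2*X/(-7 + X))
-19501*G(T) = -97505*(9 - 1*5)/(-7 + 5) = -97505*(9 - 5)/(-2) = -97505*(-1)*4/2 = -19501*(-10) = 195010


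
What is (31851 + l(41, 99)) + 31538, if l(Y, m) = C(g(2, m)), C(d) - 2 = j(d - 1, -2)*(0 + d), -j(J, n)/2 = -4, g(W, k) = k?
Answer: 64183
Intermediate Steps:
j(J, n) = 8 (j(J, n) = -2*(-4) = 8)
C(d) = 2 + 8*d (C(d) = 2 + 8*(0 + d) = 2 + 8*d)
l(Y, m) = 2 + 8*m
(31851 + l(41, 99)) + 31538 = (31851 + (2 + 8*99)) + 31538 = (31851 + (2 + 792)) + 31538 = (31851 + 794) + 31538 = 32645 + 31538 = 64183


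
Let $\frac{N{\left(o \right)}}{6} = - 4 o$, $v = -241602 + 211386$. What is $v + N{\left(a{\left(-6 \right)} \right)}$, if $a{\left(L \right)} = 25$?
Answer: $-30816$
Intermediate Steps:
$v = -30216$
$N{\left(o \right)} = - 24 o$ ($N{\left(o \right)} = 6 \left(- 4 o\right) = - 24 o$)
$v + N{\left(a{\left(-6 \right)} \right)} = -30216 - 600 = -30816$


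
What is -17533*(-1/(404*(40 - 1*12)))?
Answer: 17533/11312 ≈ 1.5499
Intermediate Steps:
-17533*(-1/(404*(40 - 1*12))) = -17533*(-1/(404*(40 - 12))) = -17533/((-404*28)) = -17533/(-11312) = -17533*(-1/11312) = 17533/11312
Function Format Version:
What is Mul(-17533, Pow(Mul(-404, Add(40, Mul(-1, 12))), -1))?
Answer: Rational(17533, 11312) ≈ 1.5499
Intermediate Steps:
Mul(-17533, Pow(Mul(-404, Add(40, Mul(-1, 12))), -1)) = Mul(-17533, Pow(Mul(-404, Add(40, -12)), -1)) = Mul(-17533, Pow(Mul(-404, 28), -1)) = Mul(-17533, Pow(-11312, -1)) = Mul(-17533, Rational(-1, 11312)) = Rational(17533, 11312)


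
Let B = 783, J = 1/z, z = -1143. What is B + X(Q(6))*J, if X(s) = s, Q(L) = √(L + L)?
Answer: 783 - 2*√3/1143 ≈ 783.00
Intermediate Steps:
Q(L) = √2*√L (Q(L) = √(2*L) = √2*√L)
J = -1/1143 (J = 1/(-1143) = -1/1143 ≈ -0.00087489)
B + X(Q(6))*J = 783 + (√2*√6)*(-1/1143) = 783 + (2*√3)*(-1/1143) = 783 - 2*√3/1143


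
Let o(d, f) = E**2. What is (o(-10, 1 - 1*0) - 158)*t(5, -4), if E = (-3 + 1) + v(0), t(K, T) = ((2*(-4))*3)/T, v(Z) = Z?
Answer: -924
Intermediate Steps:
t(K, T) = -24/T (t(K, T) = (-8*3)/T = -24/T)
E = -2 (E = (-3 + 1) + 0 = -2 + 0 = -2)
o(d, f) = 4 (o(d, f) = (-2)**2 = 4)
(o(-10, 1 - 1*0) - 158)*t(5, -4) = (4 - 158)*(-24/(-4)) = -(-3696)*(-1)/4 = -154*6 = -924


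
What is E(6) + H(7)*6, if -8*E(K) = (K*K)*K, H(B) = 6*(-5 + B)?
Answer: 45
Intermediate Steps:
H(B) = -30 + 6*B
E(K) = -K**3/8 (E(K) = -K*K*K/8 = -K**2*K/8 = -K**3/8)
E(6) + H(7)*6 = -1/8*6**3 + (-30 + 6*7)*6 = -1/8*216 + (-30 + 42)*6 = -27 + 12*6 = -27 + 72 = 45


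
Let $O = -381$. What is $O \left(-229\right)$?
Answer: $87249$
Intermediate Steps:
$O \left(-229\right) = \left(-381\right) \left(-229\right) = 87249$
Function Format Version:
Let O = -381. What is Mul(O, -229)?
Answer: 87249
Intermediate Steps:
Mul(O, -229) = Mul(-381, -229) = 87249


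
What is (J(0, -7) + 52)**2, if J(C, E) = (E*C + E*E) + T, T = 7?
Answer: 11664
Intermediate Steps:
J(C, E) = 7 + E**2 + C*E (J(C, E) = (E*C + E*E) + 7 = (C*E + E**2) + 7 = (E**2 + C*E) + 7 = 7 + E**2 + C*E)
(J(0, -7) + 52)**2 = ((7 + (-7)**2 + 0*(-7)) + 52)**2 = ((7 + 49 + 0) + 52)**2 = (56 + 52)**2 = 108**2 = 11664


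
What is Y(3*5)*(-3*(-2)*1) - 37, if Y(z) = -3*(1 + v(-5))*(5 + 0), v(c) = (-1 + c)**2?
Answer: -3367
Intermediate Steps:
Y(z) = -555 (Y(z) = -3*(1 + (-1 - 5)**2)*(5 + 0) = -3*(1 + (-6)**2)*5 = -3*(1 + 36)*5 = -111*5 = -3*185 = -555)
Y(3*5)*(-3*(-2)*1) - 37 = -555*(-3*(-2)) - 37 = -3330 - 37 = -3367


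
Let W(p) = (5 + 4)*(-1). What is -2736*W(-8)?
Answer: 24624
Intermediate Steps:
W(p) = -9 (W(p) = 9*(-1) = -9)
-2736*W(-8) = -2736*(-9) = 24624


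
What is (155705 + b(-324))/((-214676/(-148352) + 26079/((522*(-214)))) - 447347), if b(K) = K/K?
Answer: -53757837807552/154447113331399 ≈ -0.34807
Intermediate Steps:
b(K) = 1
(155705 + b(-324))/((-214676/(-148352) + 26079/((522*(-214)))) - 447347) = (155705 + 1)/((-214676/(-148352) + 26079/((522*(-214)))) - 447347) = 155706/((-214676*(-1/148352) + 26079/(-111708)) - 447347) = 155706/((53669/37088 + 26079*(-1/111708)) - 447347) = 155706/((53669/37088 - 8693/37236) - 447347) = 155706/(419003225/345252192 - 447347) = 155706/(-154447113331399/345252192) = 155706*(-345252192/154447113331399) = -53757837807552/154447113331399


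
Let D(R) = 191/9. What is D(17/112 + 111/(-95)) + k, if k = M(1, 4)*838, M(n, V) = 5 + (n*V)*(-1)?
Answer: 7733/9 ≈ 859.22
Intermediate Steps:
D(R) = 191/9 (D(R) = 191*(⅑) = 191/9)
M(n, V) = 5 - V*n (M(n, V) = 5 + (V*n)*(-1) = 5 - V*n)
k = 838 (k = (5 - 1*4*1)*838 = (5 - 4)*838 = 1*838 = 838)
D(17/112 + 111/(-95)) + k = 191/9 + 838 = 7733/9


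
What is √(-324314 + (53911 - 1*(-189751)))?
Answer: 2*I*√20163 ≈ 283.99*I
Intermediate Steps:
√(-324314 + (53911 - 1*(-189751))) = √(-324314 + (53911 + 189751)) = √(-324314 + 243662) = √(-80652) = 2*I*√20163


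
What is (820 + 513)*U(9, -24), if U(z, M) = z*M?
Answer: -287928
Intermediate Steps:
U(z, M) = M*z
(820 + 513)*U(9, -24) = (820 + 513)*(-24*9) = 1333*(-216) = -287928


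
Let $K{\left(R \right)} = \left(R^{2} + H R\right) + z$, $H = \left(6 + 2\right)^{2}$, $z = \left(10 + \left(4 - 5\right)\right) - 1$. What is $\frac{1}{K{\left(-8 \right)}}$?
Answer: $- \frac{1}{440} \approx -0.0022727$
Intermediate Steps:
$z = 8$ ($z = \left(10 + \left(4 - 5\right)\right) - 1 = \left(10 - 1\right) - 1 = 9 - 1 = 8$)
$H = 64$ ($H = 8^{2} = 64$)
$K{\left(R \right)} = 8 + R^{2} + 64 R$ ($K{\left(R \right)} = \left(R^{2} + 64 R\right) + 8 = 8 + R^{2} + 64 R$)
$\frac{1}{K{\left(-8 \right)}} = \frac{1}{8 + \left(-8\right)^{2} + 64 \left(-8\right)} = \frac{1}{8 + 64 - 512} = \frac{1}{-440} = - \frac{1}{440}$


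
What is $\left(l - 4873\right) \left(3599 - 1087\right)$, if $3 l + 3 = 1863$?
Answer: $-10683536$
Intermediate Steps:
$l = 620$ ($l = -1 + \frac{1}{3} \cdot 1863 = -1 + 621 = 620$)
$\left(l - 4873\right) \left(3599 - 1087\right) = \left(620 - 4873\right) \left(3599 - 1087\right) = \left(-4253\right) 2512 = -10683536$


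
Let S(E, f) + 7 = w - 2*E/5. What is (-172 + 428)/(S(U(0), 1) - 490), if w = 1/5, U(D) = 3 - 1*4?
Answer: -640/1241 ≈ -0.51571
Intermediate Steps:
U(D) = -1 (U(D) = 3 - 4 = -1)
w = ⅕ ≈ 0.20000
S(E, f) = -34/5 - 2*E/5 (S(E, f) = -7 + (⅕ - 2*E/5) = -34/5 - 2*E/5)
(-172 + 428)/(S(U(0), 1) - 490) = (-172 + 428)/((-34/5 - ⅖*(-1)) - 490) = 256/((-34/5 + ⅖) - 490) = 256/(-32/5 - 490) = 256/(-2482/5) = 256*(-5/2482) = -640/1241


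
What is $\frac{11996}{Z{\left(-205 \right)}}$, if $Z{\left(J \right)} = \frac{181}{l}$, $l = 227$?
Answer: $\frac{2723092}{181} \approx 15045.0$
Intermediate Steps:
$Z{\left(J \right)} = \frac{181}{227}$
$\frac{11996}{Z{\left(-205 \right)}} = \frac{11996}{\frac{181}{227}} = 11996 \cdot \frac{227}{181} = \frac{2723092}{181}$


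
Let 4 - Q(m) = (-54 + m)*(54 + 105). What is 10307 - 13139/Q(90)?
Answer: 58969179/5720 ≈ 10309.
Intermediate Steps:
Q(m) = 8590 - 159*m (Q(m) = 4 - (-54 + m)*(54 + 105) = 4 - (-54 + m)*159 = 4 - (-8586 + 159*m) = 4 + (8586 - 159*m) = 8590 - 159*m)
10307 - 13139/Q(90) = 10307 - 13139/(8590 - 159*90) = 10307 - 13139/(8590 - 14310) = 10307 - 13139/(-5720) = 10307 - 13139*(-1)/5720 = 10307 - 1*(-13139/5720) = 10307 + 13139/5720 = 58969179/5720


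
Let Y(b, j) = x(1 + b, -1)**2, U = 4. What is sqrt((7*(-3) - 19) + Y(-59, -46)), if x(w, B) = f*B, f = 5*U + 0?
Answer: 6*sqrt(10) ≈ 18.974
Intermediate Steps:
f = 20 (f = 5*4 + 0 = 20 + 0 = 20)
x(w, B) = 20*B
Y(b, j) = 400 (Y(b, j) = (20*(-1))**2 = (-20)**2 = 400)
sqrt((7*(-3) - 19) + Y(-59, -46)) = sqrt((7*(-3) - 19) + 400) = sqrt((-21 - 19) + 400) = sqrt(-40 + 400) = sqrt(360) = 6*sqrt(10)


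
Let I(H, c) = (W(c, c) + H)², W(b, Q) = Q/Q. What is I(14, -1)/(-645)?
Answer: -15/43 ≈ -0.34884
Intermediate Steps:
W(b, Q) = 1
I(H, c) = (1 + H)²
I(14, -1)/(-645) = (1 + 14)²/(-645) = 15²*(-1/645) = 225*(-1/645) = -15/43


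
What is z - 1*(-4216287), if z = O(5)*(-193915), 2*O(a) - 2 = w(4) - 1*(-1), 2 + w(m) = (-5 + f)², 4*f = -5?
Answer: 10621669/32 ≈ 3.3193e+5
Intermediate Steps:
f = -5/4 (f = (¼)*(-5) = -5/4 ≈ -1.2500)
w(m) = 593/16 (w(m) = -2 + (-5 - 5/4)² = -2 + (-25/4)² = -2 + 625/16 = 593/16)
O(a) = 641/32 (O(a) = 1 + (593/16 - 1*(-1))/2 = 1 + (593/16 + 1)/2 = 1 + (½)*(609/16) = 1 + 609/32 = 641/32)
z = -124299515/32 (z = (641/32)*(-193915) = -124299515/32 ≈ -3.8844e+6)
z - 1*(-4216287) = -124299515/32 - 1*(-4216287) = -124299515/32 + 4216287 = 10621669/32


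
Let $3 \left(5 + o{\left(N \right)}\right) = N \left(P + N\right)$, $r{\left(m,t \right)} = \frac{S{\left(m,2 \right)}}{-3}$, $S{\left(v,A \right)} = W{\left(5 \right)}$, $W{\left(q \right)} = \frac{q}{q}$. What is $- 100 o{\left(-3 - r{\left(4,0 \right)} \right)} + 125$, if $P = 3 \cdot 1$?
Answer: $\frac{17675}{27} \approx 654.63$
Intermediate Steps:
$W{\left(q \right)} = 1$
$S{\left(v,A \right)} = 1$
$P = 3$
$r{\left(m,t \right)} = - \frac{1}{3}$ ($r{\left(m,t \right)} = 1 \frac{1}{-3} = 1 \left(- \frac{1}{3}\right) = - \frac{1}{3}$)
$o{\left(N \right)} = -5 + \frac{N \left(3 + N\right)}{3}$
$- 100 o{\left(-3 - r{\left(4,0 \right)} \right)} + 125 = - 100 \left(-5 - \frac{8}{3} + \frac{\left(-3 - - \frac{1}{3}\right)^{2}}{3}\right) + 125 = - 100 \left(-5 + \left(-3 + \frac{1}{3}\right) + \frac{\left(-3 + \frac{1}{3}\right)^{2}}{3}\right) + 125 = - 100 \left(-5 - \frac{8}{3} + \frac{\left(- \frac{8}{3}\right)^{2}}{3}\right) + 125 = - 100 \left(-5 - \frac{8}{3} + \frac{1}{3} \cdot \frac{64}{9}\right) + 125 = - 100 \left(-5 - \frac{8}{3} + \frac{64}{27}\right) + 125 = \left(-100\right) \left(- \frac{143}{27}\right) + 125 = \frac{14300}{27} + 125 = \frac{17675}{27}$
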